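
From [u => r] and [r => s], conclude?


Hypothetical syllogism: from (P → Q) and (Q → R), infer (P → R).
Chain the two implications through the shared middle term 'r'.

u => s


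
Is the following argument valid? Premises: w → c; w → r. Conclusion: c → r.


This is (no valid rule). There exist truth assignments where the premises are all true but the conclusion is false.

Invalid.


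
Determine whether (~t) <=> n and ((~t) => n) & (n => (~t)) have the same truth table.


Compare truth tables:
n | t | φ | ψ
-------------
False | False | False | False
True | False | True | True
False | True | True | True
True | True | False | False
The columns φ and ψ agree on every row.

Yes, they are logically equivalent.


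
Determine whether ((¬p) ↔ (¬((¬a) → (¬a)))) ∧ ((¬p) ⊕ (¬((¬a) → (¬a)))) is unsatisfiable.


Truth table over {a, p}:
a | p | φ
---------
F | F | F
T | F | F
F | T | F
T | T | F
Every row is false.

Yes, it is a contradiction.


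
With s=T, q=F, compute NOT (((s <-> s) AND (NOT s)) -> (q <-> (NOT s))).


Substitute s=T, q=F:
s <-> s = T <-> T = T
NOT s = F
(s <-> s) AND (NOT s) = T AND F = F
NOT s = F
q <-> (NOT s) = F <-> F = T
((s <-> s) AND (NOT s)) -> (q <-> (NOT s)) = F -> T = T
NOT (((s <-> s) AND (NOT s)) -> (q <-> (NOT s))) = F

F


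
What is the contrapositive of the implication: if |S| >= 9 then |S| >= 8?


The contrapositive of (P → Q) is (¬Q → ¬P); it is logically equivalent to the original.
Here P = '|S| >= 9' and Q = '|S| >= 8'.

If not (|S| >= 8), then not (|S| >= 9).


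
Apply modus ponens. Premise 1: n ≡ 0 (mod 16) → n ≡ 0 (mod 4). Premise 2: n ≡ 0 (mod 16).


Modus ponens: from (P → Q) and P, infer Q.
P = 'n ≡ 0 (mod 16)' is asserted, and P → Q holds, so Q follows.

n ≡ 0 (mod 4).


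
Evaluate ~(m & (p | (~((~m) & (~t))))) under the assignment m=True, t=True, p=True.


Substitute m=True, t=True, p=True:
~m = False
~t = False
(~m) & (~t) = False & False = False
~((~m) & (~t)) = True
p | (~((~m) & (~t))) = True | True = True
m & (p | (~((~m) & (~t)))) = True & True = True
~(m & (p | (~((~m) & (~t))))) = False

False


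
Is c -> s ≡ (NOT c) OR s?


Compare truth tables:
c | s | φ | ψ
-------------
F | F | T | T
T | F | F | F
F | T | T | T
T | T | T | T
The columns φ and ψ agree on every row.

Yes, they are logically equivalent.


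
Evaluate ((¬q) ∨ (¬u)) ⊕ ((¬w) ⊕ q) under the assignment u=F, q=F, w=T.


Substitute u=F, q=F, w=T:
¬q = T
¬u = T
(¬q) ∨ (¬u) = T ∨ T = T
¬w = F
(¬w) ⊕ q = F ⊕ F = F
((¬q) ∨ (¬u)) ⊕ ((¬w) ⊕ q) = T ⊕ F = T

T


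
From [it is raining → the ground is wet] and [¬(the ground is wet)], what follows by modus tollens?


Modus tollens: from (P → Q) and ¬Q, infer ¬P.
Q = 'the ground is wet' is denied; since P → Q, P must also fail.

Not (it is raining).


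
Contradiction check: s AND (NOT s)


Truth table over {s}:
s | φ
-----
F | F
T | F
Every row is false.

Yes, it is a contradiction.


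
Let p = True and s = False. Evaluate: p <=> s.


Biconditional is true when both operands have the same truth value.
Substitute: p=True, s=False.
True <=> False evaluates to False.

False


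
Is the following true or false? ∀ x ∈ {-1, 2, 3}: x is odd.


Evaluate the predicate on each element: -1:T, 2:F, 3:T.
Counterexample x = 2 fails the predicate.

F


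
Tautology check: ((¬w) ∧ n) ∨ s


Build the truth table over {n, s, w}:
n | s | w | φ
-------------
F | F | F | F
T | F | F | T
F | T | F | T
T | T | F | T
F | F | T | F
T | F | T | F
F | T | T | T
T | T | T | T
Counterexample at row 1: with n=F, s=F, w=F, the formula is F.

No, it is not a tautology.


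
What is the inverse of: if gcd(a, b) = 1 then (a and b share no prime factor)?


The inverse of (P → Q) is (¬P → ¬Q). It is equivalent to the converse, not to the original.
Here P = 'gcd(a, b) = 1' and Q = '(a and b share no prime factor)'.

If not (gcd(a, b) = 1), then not ((a and b share no prime factor)).


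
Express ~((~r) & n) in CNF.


Step 1: Apply De Morgan: ¬((¬r) ∧ n) = ¬(¬r) ∨ ¬n.
Step 2: Eliminate any double negations (¬¬X = X).

r | (~n)


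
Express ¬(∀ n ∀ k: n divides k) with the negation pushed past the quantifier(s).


Negation flips each quantifier (∀↔∃) and negates the inner predicate.
¬(∀ n ∀ k: φ) = ∃ n ∃ k: ¬φ.

∃ n ∃ k: ¬(n divides k)


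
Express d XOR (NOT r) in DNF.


Step 1: d ⊕ (¬r) is true exactly when they disagree: (d ∧ ¬(¬r)) ∨ (¬d ∧ (¬r)).
Step 2: Eliminate any double negations (¬¬X = X).

(d AND r) OR ((NOT d) AND (NOT r))


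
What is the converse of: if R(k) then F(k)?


The converse of (P → Q) is (Q → P). It is not in general equivalent to the original.
Here P = 'R(k)' and Q = 'F(k)'.

If F(k), then R(k).


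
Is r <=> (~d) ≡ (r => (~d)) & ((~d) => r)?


Compare truth tables:
d | r | φ | ψ
-------------
False | False | False | False
True | False | True | True
False | True | True | True
True | True | False | False
The columns φ and ψ agree on every row.

Yes, they are logically equivalent.


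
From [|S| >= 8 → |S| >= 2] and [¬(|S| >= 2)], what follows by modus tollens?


Modus tollens: from (P → Q) and ¬Q, infer ¬P.
Q = '|S| >= 2' is denied; since P → Q, P must also fail.

Not (|S| >= 8).


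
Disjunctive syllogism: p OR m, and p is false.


Disjunctive syllogism: from (P ∨ Q) and ¬P, infer Q.
One disjunct, 'p', is ruled out; the other must hold.

m


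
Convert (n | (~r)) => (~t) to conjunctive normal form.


Step 1: Rewrite as ¬(n ∨ (¬r)) ∨ (¬t) = (¬n ∧ ¬(¬r)) ∨ (¬t).
Step 2: Distribute ∨ over ∧.
Step 3: Eliminate any double negations (¬¬X = X).

((~n) | (~t)) & (r | (~t))


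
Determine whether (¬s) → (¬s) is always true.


Build the truth table over {s}:
s | φ
-----
F | T
T | T
Every row evaluates to true.

Yes, it is a tautology.


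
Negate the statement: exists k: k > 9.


¬(forall x: φ) = exists x: ¬φ, and ¬(exists x: φ) = forall x: ¬φ.
Apply to the existential statement.

forall k: ~(k > 9)


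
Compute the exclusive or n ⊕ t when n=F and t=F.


Exclusive or is true when exactly one operand is true.
Substitute: n=F, t=F.
F ⊕ F evaluates to F.

F


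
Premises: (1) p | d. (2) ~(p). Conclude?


Disjunctive syllogism: from (P ∨ Q) and ¬P, infer Q.
One disjunct, 'p', is ruled out; the other must hold.

d


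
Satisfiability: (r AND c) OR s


Search for a satisfying assignment over {c, r, s}.
Try c=T, r=T, s=F: the formula evaluates to T.
A satisfying assignment exists.

Satisfiable.


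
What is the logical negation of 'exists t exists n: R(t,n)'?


Negation flips each quantifier (∀↔∃) and negates the inner predicate.
¬(exists t exists n: φ) = forall t forall n: ¬φ.

forall t forall n: ~(R(t,n))


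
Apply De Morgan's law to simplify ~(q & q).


De Morgan: the negation of a conjunction is the disjunction of the negations.
Distribute ~ across &, flipping it to |, and negate each literal.

(~q) | (~q)


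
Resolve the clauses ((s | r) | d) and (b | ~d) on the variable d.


The clauses contain complementary literals d and ~d.
Resolution eliminates this pair and disjoins the remaining literals (merging duplicates).

((r | s) | b)


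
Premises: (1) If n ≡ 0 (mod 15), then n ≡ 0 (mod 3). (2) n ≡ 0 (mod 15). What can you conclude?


Modus ponens: from (P → Q) and P, infer Q.
P = 'n ≡ 0 (mod 15)' is asserted, and P → Q holds, so Q follows.

n ≡ 0 (mod 3).


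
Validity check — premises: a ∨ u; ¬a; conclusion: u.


This matches the form of disjunctive syllogism: the conclusion follows in every model of the premises.

Valid.


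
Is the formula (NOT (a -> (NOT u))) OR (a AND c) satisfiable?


Search for a satisfying assignment over {a, c, u}.
Try a=T, c=T, u=F: the formula evaluates to T.
A satisfying assignment exists.

Satisfiable.


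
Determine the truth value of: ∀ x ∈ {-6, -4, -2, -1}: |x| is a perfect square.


Evaluate the predicate on each element: -6:F, -4:T, -2:F, -1:T.
Counterexample x = -6 fails the predicate.

F


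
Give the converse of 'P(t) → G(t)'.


The converse of (P → Q) is (Q → P). It is not in general equivalent to the original.
Here P = 'P(t)' and Q = 'G(t)'.

If G(t), then P(t).


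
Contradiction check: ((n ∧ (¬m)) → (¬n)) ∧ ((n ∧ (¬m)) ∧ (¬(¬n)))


Truth table over {m, n}:
m | n | φ
---------
F | F | F
T | F | F
F | T | F
T | T | F
Every row is false.

Yes, it is a contradiction.


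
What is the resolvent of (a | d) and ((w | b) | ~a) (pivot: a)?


The clauses contain complementary literals a and ~a.
Resolution eliminates this pair and disjoins the remaining literals (merging duplicates).

((d | b) | w)


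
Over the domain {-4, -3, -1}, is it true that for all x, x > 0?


Evaluate the predicate on each element: -4:F, -3:F, -1:F.
Counterexample x = -4 fails the predicate.

F


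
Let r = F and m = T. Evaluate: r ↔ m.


Biconditional is true when both operands have the same truth value.
Substitute: r=F, m=T.
F ↔ T evaluates to F.

F


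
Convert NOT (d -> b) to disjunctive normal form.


Step 1: Rewrite implication then negate: ¬(¬d ∨ b) = d ∧ ¬b.

d AND (NOT b)


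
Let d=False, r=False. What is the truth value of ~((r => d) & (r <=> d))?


Substitute d=False, r=False:
r => d = False => False = True
r <=> d = False <=> False = True
(r => d) & (r <=> d) = True & True = True
~((r => d) & (r <=> d)) = False

False


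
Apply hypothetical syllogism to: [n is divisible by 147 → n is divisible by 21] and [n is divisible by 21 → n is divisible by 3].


Hypothetical syllogism: from (P → Q) and (Q → R), infer (P → R).
Chain the two implications through the shared middle term 'n is divisible by 21'.

n is divisible by 147 → n is divisible by 3


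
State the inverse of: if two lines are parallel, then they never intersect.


The inverse of (P → Q) is (¬P → ¬Q). It is equivalent to the converse, not to the original.
Here P = 'two lines are parallel' and Q = 'they never intersect'.

If not (two lines are parallel), then not (they never intersect).


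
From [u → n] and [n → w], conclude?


Hypothetical syllogism: from (P → Q) and (Q → R), infer (P → R).
Chain the two implications through the shared middle term 'n'.

u → w


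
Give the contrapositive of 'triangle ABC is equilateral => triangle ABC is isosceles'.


The contrapositive of (P → Q) is (¬Q → ¬P); it is logically equivalent to the original.
Here P = 'triangle ABC is equilateral' and Q = 'triangle ABC is isosceles'.

If not (triangle ABC is isosceles), then not (triangle ABC is equilateral).


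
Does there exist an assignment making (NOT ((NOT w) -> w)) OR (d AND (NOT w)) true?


Search for a satisfying assignment over {d, w}.
Try d=F, w=F: the formula evaluates to T.
A satisfying assignment exists.

Satisfiable.


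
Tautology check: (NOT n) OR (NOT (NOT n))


Build the truth table over {n}:
n | φ
-----
F | T
T | T
Every row evaluates to true.

Yes, it is a tautology.


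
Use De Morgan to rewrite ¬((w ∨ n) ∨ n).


De Morgan: the negation of a disjunction is the conjunction of the negations.
Distribute ¬ across ∨, flipping it to ∧, and negate each literal.

((¬w) ∧ (¬n)) ∧ (¬n)


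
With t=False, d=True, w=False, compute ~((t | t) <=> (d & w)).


Substitute t=False, d=True, w=False:
t | t = False | False = False
d & w = True & False = False
(t | t) <=> (d & w) = False <=> False = True
~((t | t) <=> (d & w)) = False

False


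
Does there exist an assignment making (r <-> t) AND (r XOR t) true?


Check all 4 assignments over {r, t}:
r | t | φ
---------
F | F | F
T | F | F
F | T | F
T | T | F
No assignment makes the formula true.

Unsatisfiable.


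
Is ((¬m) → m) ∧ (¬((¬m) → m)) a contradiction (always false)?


Truth table over {m}:
m | φ
-----
F | F
T | F
Every row is false.

Yes, it is a contradiction.


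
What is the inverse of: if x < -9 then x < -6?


The inverse of (P → Q) is (¬P → ¬Q). It is equivalent to the converse, not to the original.
Here P = 'x < -9' and Q = 'x < -6'.

If not (x < -9), then not (x < -6).


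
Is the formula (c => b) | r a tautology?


Build the truth table over {b, c, r}:
b | c | r | φ
-------------
False | False | False | True
True | False | False | True
False | True | False | False
True | True | False | True
False | False | True | True
True | False | True | True
False | True | True | True
True | True | True | True
Counterexample at row 3: with b=False, c=True, r=False, the formula is False.

No, it is not a tautology.


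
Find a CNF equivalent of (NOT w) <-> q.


Step 1: Rewrite (¬w) ↔ q as ((¬w) → q) ∧ (q → (¬w)).
Step 2: Rewrite each implication as a disjunction.
Step 3: Eliminate any double negations (¬¬X = X).

(w OR q) AND ((NOT q) OR (NOT w))


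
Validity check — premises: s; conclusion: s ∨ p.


This matches the form of disjunction introduction: the conclusion follows in every model of the premises.

Valid.


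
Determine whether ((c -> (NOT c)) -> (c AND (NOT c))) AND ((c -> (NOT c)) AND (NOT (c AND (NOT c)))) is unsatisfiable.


Truth table over {c}:
c | φ
-----
F | F
T | F
Every row is false.

Yes, it is a contradiction.


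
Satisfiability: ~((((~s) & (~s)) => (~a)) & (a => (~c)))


Search for a satisfying assignment over {a, c, s}.
Try a=True, c=False, s=False: the formula evaluates to True.
A satisfying assignment exists.

Satisfiable.


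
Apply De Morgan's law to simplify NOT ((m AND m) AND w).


De Morgan: the negation of a conjunction is the disjunction of the negations.
Distribute NOT across AND, flipping it to OR, and negate each literal.

((NOT m) OR (NOT m)) OR (NOT w)


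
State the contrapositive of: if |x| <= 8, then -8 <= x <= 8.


The contrapositive of (P → Q) is (¬Q → ¬P); it is logically equivalent to the original.
Here P = '|x| <= 8' and Q = '-8 <= x <= 8'.

If not (-8 <= x <= 8), then not (|x| <= 8).


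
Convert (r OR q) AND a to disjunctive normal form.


Step 1: Distribute ∧ over ∨: (r ∨ q) ∧ a = (r ∧ a) ∨ (q ∧ a).

(r AND a) OR (q AND a)


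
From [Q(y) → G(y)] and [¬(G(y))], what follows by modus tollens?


Modus tollens: from (P → Q) and ¬Q, infer ¬P.
Q = 'G(y)' is denied; since P → Q, P must also fail.

Not (Q(y)).


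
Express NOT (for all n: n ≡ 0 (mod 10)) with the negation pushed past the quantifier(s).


¬(for all x: φ) = there exists x: ¬φ, and ¬(there exists x: φ) = for all x: ¬φ.
Apply to the universal statement.

there exists n: NOT(n ≡ 0 (mod 10))


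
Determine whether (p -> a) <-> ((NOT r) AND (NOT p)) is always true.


Build the truth table over {a, p, r}:
a | p | r | φ
-------------
F | F | F | T
T | F | F | T
F | T | F | T
T | T | F | F
F | F | T | F
T | F | T | F
F | T | T | T
T | T | T | F
Counterexample at row 4: with a=T, p=T, r=F, the formula is F.

No, it is not a tautology.


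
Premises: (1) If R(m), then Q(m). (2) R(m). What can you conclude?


Modus ponens: from (P → Q) and P, infer Q.
P = 'R(m)' is asserted, and P → Q holds, so Q follows.

Q(m).


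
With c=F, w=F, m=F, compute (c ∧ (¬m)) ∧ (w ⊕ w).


Substitute c=F, w=F, m=F:
¬m = T
c ∧ (¬m) = F ∧ T = F
w ⊕ w = F ⊕ F = F
(c ∧ (¬m)) ∧ (w ⊕ w) = F ∧ F = F

F


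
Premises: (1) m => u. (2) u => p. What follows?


Hypothetical syllogism: from (P → Q) and (Q → R), infer (P → R).
Chain the two implications through the shared middle term 'u'.

m => p


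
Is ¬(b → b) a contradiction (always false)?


Truth table over {b}:
b | φ
-----
F | F
T | F
Every row is false.

Yes, it is a contradiction.


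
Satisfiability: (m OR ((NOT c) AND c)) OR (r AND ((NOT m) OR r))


Search for a satisfying assignment over {c, m, r}.
Try c=F, m=T, r=F: the formula evaluates to T.
A satisfying assignment exists.

Satisfiable.


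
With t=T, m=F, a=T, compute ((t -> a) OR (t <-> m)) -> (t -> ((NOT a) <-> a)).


Substitute t=T, m=F, a=T:
t -> a = T -> T = T
t <-> m = T <-> F = F
(t -> a) OR (t <-> m) = T OR F = T
NOT a = F
(NOT a) <-> a = F <-> T = F
t -> ((NOT a) <-> a) = T -> F = F
((t -> a) OR (t <-> m)) -> (t -> ((NOT a) <-> a)) = T -> F = F

F


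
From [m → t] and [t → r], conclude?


Hypothetical syllogism: from (P → Q) and (Q → R), infer (P → R).
Chain the two implications through the shared middle term 't'.

m → r


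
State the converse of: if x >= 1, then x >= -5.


The converse of (P → Q) is (Q → P). It is not in general equivalent to the original.
Here P = 'x >= 1' and Q = 'x >= -5'.

If x >= -5, then x >= 1.


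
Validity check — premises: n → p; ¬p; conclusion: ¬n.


This matches the form of modus tollens: the conclusion follows in every model of the premises.

Valid.


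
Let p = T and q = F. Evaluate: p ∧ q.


Conjunction is true only when both operands are true.
Substitute: p=T, q=F.
T ∧ F evaluates to F.

F


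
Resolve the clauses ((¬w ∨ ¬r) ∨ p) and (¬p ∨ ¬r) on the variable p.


The clauses contain complementary literals p and ¬p.
Resolution eliminates this pair and disjoins the remaining literals (merging duplicates).

(¬r ∨ ¬w)


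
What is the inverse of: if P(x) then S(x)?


The inverse of (P → Q) is (¬P → ¬Q). It is equivalent to the converse, not to the original.
Here P = 'P(x)' and Q = 'S(x)'.

If not (P(x)), then not (S(x)).


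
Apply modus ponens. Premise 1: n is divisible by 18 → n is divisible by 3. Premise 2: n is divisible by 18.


Modus ponens: from (P → Q) and P, infer Q.
P = 'n is divisible by 18' is asserted, and P → Q holds, so Q follows.

n is divisible by 3.


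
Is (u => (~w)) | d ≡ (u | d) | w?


Compare truth tables:
d | u | w | φ | ψ
-----------------
False | False | False | True | False
True | False | False | True | True
False | True | False | True | True
True | True | False | True | True
False | False | True | True | True
True | False | True | True | True
False | True | True | False | True
True | True | True | True | True
They differ at row 1 (d=False, u=False, w=False): φ=True but ψ=False.

No, they are not logically equivalent.


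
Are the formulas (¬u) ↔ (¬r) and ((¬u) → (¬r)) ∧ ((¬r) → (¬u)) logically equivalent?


Compare truth tables:
r | u | φ | ψ
-------------
F | F | T | T
T | F | F | F
F | T | F | F
T | T | T | T
The columns φ and ψ agree on every row.

Yes, they are logically equivalent.


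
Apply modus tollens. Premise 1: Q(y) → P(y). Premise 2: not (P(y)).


Modus tollens: from (P → Q) and ¬Q, infer ¬P.
Q = 'P(y)' is denied; since P → Q, P must also fail.

Not (Q(y)).


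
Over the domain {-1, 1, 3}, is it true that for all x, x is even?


Evaluate the predicate on each element: -1:F, 1:F, 3:F.
Counterexample x = -1 fails the predicate.

F


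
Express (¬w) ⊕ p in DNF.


Step 1: (¬w) ⊕ p is true exactly when they disagree: ((¬w) ∧ ¬p) ∨ (¬(¬w) ∧ p).
Step 2: Eliminate any double negations (¬¬X = X).

((¬w) ∧ (¬p)) ∨ (w ∧ p)


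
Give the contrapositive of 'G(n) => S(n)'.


The contrapositive of (P → Q) is (¬Q → ¬P); it is logically equivalent to the original.
Here P = 'G(n)' and Q = 'S(n)'.

If not (S(n)), then not (G(n)).


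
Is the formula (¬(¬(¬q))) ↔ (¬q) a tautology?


Build the truth table over {q}:
q | φ
-----
F | T
T | T
Every row evaluates to true.

Yes, it is a tautology.


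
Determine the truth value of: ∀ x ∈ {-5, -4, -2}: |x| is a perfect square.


Evaluate the predicate on each element: -5:F, -4:T, -2:F.
Counterexample x = -5 fails the predicate.

F


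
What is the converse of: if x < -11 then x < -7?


The converse of (P → Q) is (Q → P). It is not in general equivalent to the original.
Here P = 'x < -11' and Q = 'x < -7'.

If x < -7, then x < -11.


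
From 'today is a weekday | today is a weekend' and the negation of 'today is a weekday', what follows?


Disjunctive syllogism: from (P ∨ Q) and ¬P, infer Q.
One disjunct, 'today is a weekday', is ruled out; the other must hold.

today is a weekend


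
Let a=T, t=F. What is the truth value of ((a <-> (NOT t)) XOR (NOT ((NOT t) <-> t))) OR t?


Substitute a=T, t=F:
NOT t = T
a <-> (NOT t) = T <-> T = T
NOT t = T
(NOT t) <-> t = T <-> F = F
NOT ((NOT t) <-> t) = T
(a <-> (NOT t)) XOR (NOT ((NOT t) <-> t)) = T XOR T = F
((a <-> (NOT t)) XOR (NOT ((NOT t) <-> t))) OR t = F OR F = F

F


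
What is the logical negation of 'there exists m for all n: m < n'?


Negation flips each quantifier (∀↔∃) and negates the inner predicate.
¬(there exists m for all n: φ) = for all m there exists n: ¬φ.

for all m there exists n: NOT(m < n)


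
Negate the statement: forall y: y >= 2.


¬(forall x: φ) = exists x: ¬φ, and ¬(exists x: φ) = forall x: ¬φ.
Apply to the universal statement.

exists y: ~(y >= 2)


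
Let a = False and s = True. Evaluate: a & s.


Conjunction is true only when both operands are true.
Substitute: a=False, s=True.
False & True evaluates to False.

False


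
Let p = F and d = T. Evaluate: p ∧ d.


Conjunction is true only when both operands are true.
Substitute: p=F, d=T.
F ∧ T evaluates to F.

F


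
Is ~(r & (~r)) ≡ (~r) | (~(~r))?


Compare truth tables:
r | φ | ψ
---------
False | True | True
True | True | True
The columns φ and ψ agree on every row.

Yes, they are logically equivalent.


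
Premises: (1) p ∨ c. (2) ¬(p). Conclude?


Disjunctive syllogism: from (P ∨ Q) and ¬P, infer Q.
One disjunct, 'p', is ruled out; the other must hold.

c


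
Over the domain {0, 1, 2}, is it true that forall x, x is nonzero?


Evaluate the predicate on each element: 0:False, 1:True, 2:True.
Counterexample x = 0 fails the predicate.

False


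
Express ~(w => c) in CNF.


Step 1: Rewrite w → c as ¬w ∨ c.
Step 2: Negate: ¬(¬w ∨ c) = w ∧ ¬c (De Morgan + double negation).

w & (~c)


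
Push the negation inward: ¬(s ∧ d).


De Morgan: the negation of a conjunction is the disjunction of the negations.
Distribute ¬ across ∧, flipping it to ∨, and negate each literal.

(¬s) ∨ (¬d)


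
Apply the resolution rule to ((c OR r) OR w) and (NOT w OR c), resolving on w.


The clauses contain complementary literals w and NOTw.
Resolution eliminates this pair and disjoins the remaining literals (merging duplicates).

(r OR c)


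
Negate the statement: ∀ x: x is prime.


¬(∀ x: φ) = ∃ x: ¬φ, and ¬(∃ x: φ) = ∀ x: ¬φ.
Apply to the universal statement.

∃ x: ¬(x is prime)


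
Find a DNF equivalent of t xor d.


Step 1: t ⊕ d is true exactly when they disagree: (t ∧ ¬d) ∨ (¬t ∧ d).

(t & (~d)) | ((~t) & d)


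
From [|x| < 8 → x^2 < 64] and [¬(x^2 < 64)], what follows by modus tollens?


Modus tollens: from (P → Q) and ¬Q, infer ¬P.
Q = 'x^2 < 64' is denied; since P → Q, P must also fail.

Not (|x| < 8).


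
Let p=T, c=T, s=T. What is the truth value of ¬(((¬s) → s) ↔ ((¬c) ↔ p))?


Substitute p=T, c=T, s=T:
¬s = F
(¬s) → s = F → T = T
¬c = F
(¬c) ↔ p = F ↔ T = F
((¬s) → s) ↔ ((¬c) ↔ p) = T ↔ F = F
¬(((¬s) → s) ↔ ((¬c) ↔ p)) = T

T


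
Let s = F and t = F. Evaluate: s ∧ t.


Conjunction is true only when both operands are true.
Substitute: s=F, t=F.
F ∧ F evaluates to F.

F


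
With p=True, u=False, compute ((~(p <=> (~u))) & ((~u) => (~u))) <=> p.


Substitute p=True, u=False:
~u = True
p <=> (~u) = True <=> True = True
~(p <=> (~u)) = False
~u = True
~u = True
(~u) => (~u) = True => True = True
(~(p <=> (~u))) & ((~u) => (~u)) = False & True = False
((~(p <=> (~u))) & ((~u) => (~u))) <=> p = False <=> True = False

False


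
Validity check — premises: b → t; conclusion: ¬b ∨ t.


This matches the form of material implication: the conclusion follows in every model of the premises.

Valid.


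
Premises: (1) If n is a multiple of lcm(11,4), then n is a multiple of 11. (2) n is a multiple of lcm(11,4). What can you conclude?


Modus ponens: from (P → Q) and P, infer Q.
P = 'n is a multiple of lcm(11,4)' is asserted, and P → Q holds, so Q follows.

n is a multiple of 11.


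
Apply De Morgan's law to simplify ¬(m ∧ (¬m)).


De Morgan: the negation of a conjunction is the disjunction of the negations.
Distribute ¬ across ∧, flipping it to ∨, and negate each literal.

(¬m) ∨ m


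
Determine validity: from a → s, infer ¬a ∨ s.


This matches the form of material implication: the conclusion follows in every model of the premises.

Valid.


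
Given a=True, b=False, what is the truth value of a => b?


Implication is false only when antecedent is true and consequent is false.
Substitute: a=True, b=False.
True => False evaluates to False.

False


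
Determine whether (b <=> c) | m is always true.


Build the truth table over {b, c, m}:
b | c | m | φ
-------------
False | False | False | True
True | False | False | False
False | True | False | False
True | True | False | True
False | False | True | True
True | False | True | True
False | True | True | True
True | True | True | True
Counterexample at row 2: with b=True, c=False, m=False, the formula is False.

No, it is not a tautology.


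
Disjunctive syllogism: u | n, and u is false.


Disjunctive syllogism: from (P ∨ Q) and ¬P, infer Q.
One disjunct, 'u', is ruled out; the other must hold.

n


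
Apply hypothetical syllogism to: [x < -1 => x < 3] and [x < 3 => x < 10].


Hypothetical syllogism: from (P → Q) and (Q → R), infer (P → R).
Chain the two implications through the shared middle term 'x < 3'.

x < -1 => x < 10


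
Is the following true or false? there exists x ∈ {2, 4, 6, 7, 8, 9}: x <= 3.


Evaluate the predicate on each element: 2:T, 4:F, 6:F, 7:F, 8:F, 9:F.
Witness x = 2 satisfies the predicate.

T


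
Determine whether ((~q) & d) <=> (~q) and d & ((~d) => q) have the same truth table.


Compare truth tables:
d | q | φ | ψ
-------------
False | False | False | False
True | False | True | True
False | True | True | False
True | True | True | True
They differ at row 3 (d=False, q=True): φ=True but ψ=False.

No, they are not logically equivalent.


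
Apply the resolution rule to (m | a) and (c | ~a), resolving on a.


The clauses contain complementary literals a and ~a.
Resolution eliminates this pair and disjoins the remaining literals (merging duplicates).

(m | c)


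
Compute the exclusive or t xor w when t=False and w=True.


Exclusive or is true when exactly one operand is true.
Substitute: t=False, w=True.
False xor True evaluates to True.

True


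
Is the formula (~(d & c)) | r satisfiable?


Search for a satisfying assignment over {c, d, r}.
Try c=False, d=False, r=False: the formula evaluates to True.
A satisfying assignment exists.

Satisfiable.


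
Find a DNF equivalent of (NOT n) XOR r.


Step 1: (¬n) ⊕ r is true exactly when they disagree: ((¬n) ∧ ¬r) ∨ (¬(¬n) ∧ r).
Step 2: Eliminate any double negations (¬¬X = X).

((NOT n) AND (NOT r)) OR (n AND r)


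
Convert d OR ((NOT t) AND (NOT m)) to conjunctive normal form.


Step 1: Distribute ∨ over ∧: d ∨ ((¬t) ∧ (¬m)) = (d ∨ (¬t)) ∧ (d ∨ (¬m)).

(d OR (NOT t)) AND (d OR (NOT m))


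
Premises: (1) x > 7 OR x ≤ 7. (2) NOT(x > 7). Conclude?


Disjunctive syllogism: from (P ∨ Q) and ¬P, infer Q.
One disjunct, 'x > 7', is ruled out; the other must hold.

x ≤ 7


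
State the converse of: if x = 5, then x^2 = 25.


The converse of (P → Q) is (Q → P). It is not in general equivalent to the original.
Here P = 'x = 5' and Q = 'x^2 = 25'.

If x^2 = 25, then x = 5.


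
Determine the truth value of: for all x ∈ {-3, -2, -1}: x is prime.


Evaluate the predicate on each element: -3:F, -2:F, -1:F.
Counterexample x = -3 fails the predicate.

F


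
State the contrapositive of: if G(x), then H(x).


The contrapositive of (P → Q) is (¬Q → ¬P); it is logically equivalent to the original.
Here P = 'G(x)' and Q = 'H(x)'.

If not (H(x)), then not (G(x)).


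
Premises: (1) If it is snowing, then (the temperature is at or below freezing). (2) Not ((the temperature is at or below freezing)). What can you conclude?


Modus tollens: from (P → Q) and ¬Q, infer ¬P.
Q = '(the temperature is at or below freezing)' is denied; since P → Q, P must also fail.

Not (it is snowing).


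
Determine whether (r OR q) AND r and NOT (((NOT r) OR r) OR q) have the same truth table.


Compare truth tables:
q | r | φ | ψ
-------------
F | F | F | F
T | F | F | F
F | T | T | F
T | T | T | F
They differ at row 3 (q=F, r=T): φ=T but ψ=F.

No, they are not logically equivalent.


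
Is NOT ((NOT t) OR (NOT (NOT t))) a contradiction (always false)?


Truth table over {t}:
t | φ
-----
F | F
T | F
Every row is false.

Yes, it is a contradiction.


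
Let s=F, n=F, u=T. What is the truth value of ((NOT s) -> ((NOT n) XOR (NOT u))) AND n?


Substitute s=F, n=F, u=T:
NOT s = T
NOT n = T
NOT u = F
(NOT n) XOR (NOT u) = T XOR F = T
(NOT s) -> ((NOT n) XOR (NOT u)) = T -> T = T
((NOT s) -> ((NOT n) XOR (NOT u))) AND n = T AND F = F

F


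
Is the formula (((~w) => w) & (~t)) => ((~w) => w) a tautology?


Build the truth table over {t, w}:
t | w | φ
---------
False | False | True
True | False | True
False | True | True
True | True | True
Every row evaluates to true.

Yes, it is a tautology.


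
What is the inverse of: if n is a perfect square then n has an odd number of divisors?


The inverse of (P → Q) is (¬P → ¬Q). It is equivalent to the converse, not to the original.
Here P = 'n is a perfect square' and Q = 'n has an odd number of divisors'.

If not (n is a perfect square), then not (n has an odd number of divisors).


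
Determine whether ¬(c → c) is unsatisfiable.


Truth table over {c}:
c | φ
-----
F | F
T | F
Every row is false.

Yes, it is a contradiction.


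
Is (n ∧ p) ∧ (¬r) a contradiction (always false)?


Truth table over {n, p, r}:
n | p | r | φ
-------------
F | F | F | F
T | F | F | F
F | T | F | F
T | T | F | T
F | F | T | F
T | F | T | F
F | T | T | F
T | T | T | F
Satisfying assignment at row 4: n=T, p=T, r=F gives T.

No, it is not a contradiction.


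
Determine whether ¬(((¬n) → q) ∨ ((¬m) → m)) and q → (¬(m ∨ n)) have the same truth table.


Compare truth tables:
m | n | q | φ | ψ
-----------------
F | F | F | T | T
T | F | F | F | T
F | T | F | F | T
T | T | F | F | T
F | F | T | F | T
T | F | T | F | F
F | T | T | F | F
T | T | T | F | F
They differ at row 2 (m=T, n=F, q=F): φ=F but ψ=T.

No, they are not logically equivalent.


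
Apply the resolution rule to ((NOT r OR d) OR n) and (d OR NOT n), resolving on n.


The clauses contain complementary literals n and NOTn.
Resolution eliminates this pair and disjoins the remaining literals (merging duplicates).

(d OR NOT r)


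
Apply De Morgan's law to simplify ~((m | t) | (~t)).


De Morgan: the negation of a disjunction is the conjunction of the negations.
Distribute ~ across |, flipping it to &, and negate each literal.

((~m) & (~t)) & t


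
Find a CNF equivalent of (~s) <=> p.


Step 1: Rewrite (¬s) ↔ p as ((¬s) → p) ∧ (p → (¬s)).
Step 2: Rewrite each implication as a disjunction.
Step 3: Eliminate any double negations (¬¬X = X).

(s | p) & ((~p) | (~s))


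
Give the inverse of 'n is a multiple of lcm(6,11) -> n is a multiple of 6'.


The inverse of (P → Q) is (¬P → ¬Q). It is equivalent to the converse, not to the original.
Here P = 'n is a multiple of lcm(6,11)' and Q = 'n is a multiple of 6'.

If not (n is a multiple of lcm(6,11)), then not (n is a multiple of 6).


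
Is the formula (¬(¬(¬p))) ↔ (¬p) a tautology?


Build the truth table over {p}:
p | φ
-----
F | T
T | T
Every row evaluates to true.

Yes, it is a tautology.


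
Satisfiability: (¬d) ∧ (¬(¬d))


Check all 2 assignments over {d}:
d | φ
-----
F | F
T | F
No assignment makes the formula true.

Unsatisfiable.


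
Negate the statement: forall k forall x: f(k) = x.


Negation flips each quantifier (∀↔∃) and negates the inner predicate.
¬(forall k forall x: φ) = exists k exists x: ¬φ.

exists k exists x: ~(f(k) = x)


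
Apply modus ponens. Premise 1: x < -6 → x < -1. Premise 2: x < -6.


Modus ponens: from (P → Q) and P, infer Q.
P = 'x < -6' is asserted, and P → Q holds, so Q follows.

x < -1.


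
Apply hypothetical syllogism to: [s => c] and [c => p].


Hypothetical syllogism: from (P → Q) and (Q → R), infer (P → R).
Chain the two implications through the shared middle term 'c'.

s => p


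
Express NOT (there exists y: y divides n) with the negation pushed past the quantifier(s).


¬(for all x: φ) = there exists x: ¬φ, and ¬(there exists x: φ) = for all x: ¬φ.
Apply to the existential statement.

for all y: NOT(y divides n)


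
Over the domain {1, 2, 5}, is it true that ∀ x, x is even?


Evaluate the predicate on each element: 1:F, 2:T, 5:F.
Counterexample x = 1 fails the predicate.

F


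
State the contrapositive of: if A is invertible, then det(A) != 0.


The contrapositive of (P → Q) is (¬Q → ¬P); it is logically equivalent to the original.
Here P = 'A is invertible' and Q = 'det(A) != 0'.

If not (det(A) != 0), then not (A is invertible).


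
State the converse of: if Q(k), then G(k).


The converse of (P → Q) is (Q → P). It is not in general equivalent to the original.
Here P = 'Q(k)' and Q = 'G(k)'.

If G(k), then Q(k).


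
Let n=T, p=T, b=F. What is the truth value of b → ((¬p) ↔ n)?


Substitute n=T, p=T, b=F:
¬p = F
(¬p) ↔ n = F ↔ T = F
b → ((¬p) ↔ n) = F → F = T

T


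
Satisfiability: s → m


Search for a satisfying assignment over {m, s}.
Try m=F, s=F: the formula evaluates to T.
A satisfying assignment exists.

Satisfiable.


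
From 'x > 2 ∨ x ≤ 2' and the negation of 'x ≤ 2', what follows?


Disjunctive syllogism: from (P ∨ Q) and ¬P, infer Q.
One disjunct, 'x ≤ 2', is ruled out; the other must hold.

x > 2


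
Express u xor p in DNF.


Step 1: u ⊕ p is true exactly when they disagree: (u ∧ ¬p) ∨ (¬u ∧ p).

(u & (~p)) | ((~u) & p)


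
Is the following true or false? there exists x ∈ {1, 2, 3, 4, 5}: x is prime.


Evaluate the predicate on each element: 1:F, 2:T, 3:T, 4:F, 5:T.
Witness x = 2 satisfies the predicate.

T


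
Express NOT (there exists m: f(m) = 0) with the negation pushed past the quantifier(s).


¬(for all x: φ) = there exists x: ¬φ, and ¬(there exists x: φ) = for all x: ¬φ.
Apply to the existential statement.

for all m: NOT(f(m) = 0)


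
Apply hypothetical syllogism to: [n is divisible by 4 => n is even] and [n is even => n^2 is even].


Hypothetical syllogism: from (P → Q) and (Q → R), infer (P → R).
Chain the two implications through the shared middle term 'n is even'.

n is divisible by 4 => n^2 is even


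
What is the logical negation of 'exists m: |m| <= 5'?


¬(forall x: φ) = exists x: ¬φ, and ¬(exists x: φ) = forall x: ¬φ.
Apply to the existential statement.

forall m: ~(|m| <= 5)


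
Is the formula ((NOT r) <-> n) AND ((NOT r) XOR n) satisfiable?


Check all 4 assignments over {n, r}:
n | r | φ
---------
F | F | F
T | F | F
F | T | F
T | T | F
No assignment makes the formula true.

Unsatisfiable.


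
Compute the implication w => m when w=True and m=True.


Implication is false only when antecedent is true and consequent is false.
Substitute: w=True, m=True.
True => True evaluates to True.

True


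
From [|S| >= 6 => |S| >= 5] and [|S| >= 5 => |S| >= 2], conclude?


Hypothetical syllogism: from (P → Q) and (Q → R), infer (P → R).
Chain the two implications through the shared middle term '|S| >= 5'.

|S| >= 6 => |S| >= 2


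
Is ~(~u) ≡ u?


Compare truth tables:
u | φ | ψ
---------
False | False | False
True | True | True
The columns φ and ψ agree on every row.

Yes, they are logically equivalent.


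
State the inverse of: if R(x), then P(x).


The inverse of (P → Q) is (¬P → ¬Q). It is equivalent to the converse, not to the original.
Here P = 'R(x)' and Q = 'P(x)'.

If not (R(x)), then not (P(x)).


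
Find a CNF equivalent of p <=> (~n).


Step 1: Rewrite p ↔ (¬n) as (p → (¬n)) ∧ ((¬n) → p).
Step 2: Rewrite each implication as a disjunction.
Step 3: Eliminate any double negations (¬¬X = X).

((~p) | (~n)) & (n | p)


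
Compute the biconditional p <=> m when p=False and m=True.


Biconditional is true when both operands have the same truth value.
Substitute: p=False, m=True.
False <=> True evaluates to False.

False


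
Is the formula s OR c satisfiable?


Search for a satisfying assignment over {c, s}.
Try c=T, s=F: the formula evaluates to T.
A satisfying assignment exists.

Satisfiable.


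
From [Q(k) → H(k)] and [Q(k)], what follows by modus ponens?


Modus ponens: from (P → Q) and P, infer Q.
P = 'Q(k)' is asserted, and P → Q holds, so Q follows.

H(k).


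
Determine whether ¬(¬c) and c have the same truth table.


Compare truth tables:
c | φ | ψ
---------
F | F | F
T | T | T
The columns φ and ψ agree on every row.

Yes, they are logically equivalent.


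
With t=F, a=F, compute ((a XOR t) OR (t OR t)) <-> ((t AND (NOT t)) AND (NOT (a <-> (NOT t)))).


Substitute t=F, a=F:
a XOR t = F XOR F = F
t OR t = F OR F = F
(a XOR t) OR (t OR t) = F OR F = F
NOT t = T
t AND (NOT t) = F AND T = F
NOT t = T
a <-> (NOT t) = F <-> T = F
NOT (a <-> (NOT t)) = T
(t AND (NOT t)) AND (NOT (a <-> (NOT t))) = F AND T = F
((a XOR t) OR (t OR t)) <-> ((t AND (NOT t)) AND (NOT (a <-> (NOT t)))) = F <-> F = T

T


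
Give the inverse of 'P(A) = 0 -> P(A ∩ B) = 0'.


The inverse of (P → Q) is (¬P → ¬Q). It is equivalent to the converse, not to the original.
Here P = 'P(A) = 0' and Q = 'P(A ∩ B) = 0'.

If not (P(A) = 0), then not (P(A ∩ B) = 0).


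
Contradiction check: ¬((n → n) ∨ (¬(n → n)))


Truth table over {n}:
n | φ
-----
F | F
T | F
Every row is false.

Yes, it is a contradiction.


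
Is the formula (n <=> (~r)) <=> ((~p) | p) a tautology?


Build the truth table over {n, p, r}:
n | p | r | φ
-------------
False | False | False | False
True | False | False | True
False | True | False | False
True | True | False | True
False | False | True | True
True | False | True | False
False | True | True | True
True | True | True | False
Counterexample at row 1: with n=False, p=False, r=False, the formula is False.

No, it is not a tautology.


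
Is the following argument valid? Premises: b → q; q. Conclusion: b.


This is affirming the consequent (fallacy). There exist truth assignments where the premises are all true but the conclusion is false.

Invalid.


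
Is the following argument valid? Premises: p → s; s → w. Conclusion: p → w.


This matches the form of hypothetical syllogism: the conclusion follows in every model of the premises.

Valid.


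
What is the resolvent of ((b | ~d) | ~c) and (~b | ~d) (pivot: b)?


The clauses contain complementary literals b and ~b.
Resolution eliminates this pair and disjoins the remaining literals (merging duplicates).

(~c | ~d)
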